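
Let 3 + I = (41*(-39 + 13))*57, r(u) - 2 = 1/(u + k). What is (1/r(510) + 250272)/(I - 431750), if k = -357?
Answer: -76833657/151202105 ≈ -0.50815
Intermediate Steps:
r(u) = 2 + 1/(-357 + u) (r(u) = 2 + 1/(u - 357) = 2 + 1/(-357 + u))
I = -60765 (I = -3 + (41*(-39 + 13))*57 = -3 + (41*(-26))*57 = -3 - 1066*57 = -3 - 60762 = -60765)
(1/r(510) + 250272)/(I - 431750) = (1/((-713 + 2*510)/(-357 + 510)) + 250272)/(-60765 - 431750) = (1/((-713 + 1020)/153) + 250272)/(-492515) = (1/((1/153)*307) + 250272)*(-1/492515) = (1/(307/153) + 250272)*(-1/492515) = (153/307 + 250272)*(-1/492515) = (76833657/307)*(-1/492515) = -76833657/151202105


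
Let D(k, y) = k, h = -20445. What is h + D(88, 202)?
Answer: -20357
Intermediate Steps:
h + D(88, 202) = -20445 + 88 = -20357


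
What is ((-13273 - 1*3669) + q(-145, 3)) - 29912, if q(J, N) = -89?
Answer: -46943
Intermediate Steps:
((-13273 - 1*3669) + q(-145, 3)) - 29912 = ((-13273 - 1*3669) - 89) - 29912 = ((-13273 - 3669) - 89) - 29912 = (-16942 - 89) - 29912 = -17031 - 29912 = -46943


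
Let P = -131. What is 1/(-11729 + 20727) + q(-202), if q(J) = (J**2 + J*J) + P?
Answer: 733130047/8998 ≈ 81477.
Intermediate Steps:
q(J) = -131 + 2*J**2 (q(J) = (J**2 + J*J) - 131 = (J**2 + J**2) - 131 = 2*J**2 - 131 = -131 + 2*J**2)
1/(-11729 + 20727) + q(-202) = 1/(-11729 + 20727) + (-131 + 2*(-202)**2) = 1/8998 + (-131 + 2*40804) = 1/8998 + (-131 + 81608) = 1/8998 + 81477 = 733130047/8998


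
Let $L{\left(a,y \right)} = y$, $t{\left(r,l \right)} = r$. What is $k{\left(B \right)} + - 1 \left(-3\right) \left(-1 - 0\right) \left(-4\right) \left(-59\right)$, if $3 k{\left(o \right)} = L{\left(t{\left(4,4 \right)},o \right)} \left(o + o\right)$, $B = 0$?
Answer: $-708$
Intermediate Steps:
$k{\left(o \right)} = \frac{2 o^{2}}{3}$ ($k{\left(o \right)} = \frac{o \left(o + o\right)}{3} = \frac{o 2 o}{3} = \frac{2 o^{2}}{3}$)
$k{\left(B \right)} + - 1 \left(-3\right) \left(-1 - 0\right) \left(-4\right) \left(-59\right) = \frac{2 \cdot 0^{2}}{3} + - 1 \left(-3\right) \left(-1 - 0\right) \left(-4\right) \left(-59\right) = \frac{2}{3} \cdot 0 + - \left(-3\right) \left(-1 + 0\right) \left(-4\right) \left(-59\right) = 0 + - \left(-3\right) \left(-1\right) \left(-4\right) \left(-59\right) = 0 + \left(-1\right) 3 \left(-4\right) \left(-59\right) = 0 + \left(-3\right) \left(-4\right) \left(-59\right) = 0 + 12 \left(-59\right) = 0 - 708 = -708$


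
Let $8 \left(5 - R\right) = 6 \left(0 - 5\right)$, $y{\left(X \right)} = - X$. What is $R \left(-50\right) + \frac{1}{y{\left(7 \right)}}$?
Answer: $- \frac{6127}{14} \approx -437.64$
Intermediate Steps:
$R = \frac{35}{4}$ ($R = 5 - \frac{6 \left(0 - 5\right)}{8} = 5 - \frac{6 \left(-5\right)}{8} = 5 - - \frac{15}{4} = 5 + \frac{15}{4} = \frac{35}{4} \approx 8.75$)
$R \left(-50\right) + \frac{1}{y{\left(7 \right)}} = \frac{35}{4} \left(-50\right) + \frac{1}{\left(-1\right) 7} = - \frac{875}{2} + \frac{1}{-7} = - \frac{875}{2} - \frac{1}{7} = - \frac{6127}{14}$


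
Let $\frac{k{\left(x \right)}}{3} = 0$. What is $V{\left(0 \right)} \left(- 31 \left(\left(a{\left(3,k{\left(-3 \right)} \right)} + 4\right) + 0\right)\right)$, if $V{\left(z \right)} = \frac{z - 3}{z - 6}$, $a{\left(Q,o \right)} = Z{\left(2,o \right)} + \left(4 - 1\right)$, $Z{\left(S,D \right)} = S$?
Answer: $- \frac{279}{2} \approx -139.5$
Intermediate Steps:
$k{\left(x \right)} = 0$ ($k{\left(x \right)} = 3 \cdot 0 = 0$)
$a{\left(Q,o \right)} = 5$ ($a{\left(Q,o \right)} = 2 + \left(4 - 1\right) = 2 + 3 = 5$)
$V{\left(z \right)} = \frac{-3 + z}{-6 + z}$
$V{\left(0 \right)} \left(- 31 \left(\left(a{\left(3,k{\left(-3 \right)} \right)} + 4\right) + 0\right)\right) = \frac{-3 + 0}{-6 + 0} \left(- 31 \left(\left(5 + 4\right) + 0\right)\right) = \frac{1}{-6} \left(-3\right) \left(- 31 \left(9 + 0\right)\right) = \left(- \frac{1}{6}\right) \left(-3\right) \left(\left(-31\right) 9\right) = \frac{1}{2} \left(-279\right) = - \frac{279}{2}$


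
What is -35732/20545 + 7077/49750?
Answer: -326454007/204422750 ≈ -1.5970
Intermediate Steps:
-35732/20545 + 7077/49750 = -326454007/204422750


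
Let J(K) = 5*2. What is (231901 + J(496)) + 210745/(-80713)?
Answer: 18718021798/80713 ≈ 2.3191e+5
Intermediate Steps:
J(K) = 10
(231901 + J(496)) + 210745/(-80713) = (231901 + 10) + 210745/(-80713) = 231911 + 210745*(-1/80713) = 231911 - 210745/80713 = 18718021798/80713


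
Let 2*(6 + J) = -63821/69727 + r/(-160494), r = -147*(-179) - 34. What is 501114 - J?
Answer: 11215844527152527/22381530276 ≈ 5.0112e+5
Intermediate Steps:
r = 26279 (r = 26313 - 34 = 26279)
J = -146364425063/22381530276 (J = -6 + (-63821/69727 + 26279/(-160494))/2 = -6 + (-63821*1/69727 + 26279*(-1/160494))/2 = -6 + (-63821/69727 - 26279/160494)/2 = -6 + (½)*(-12075243407/11190765138) = -6 - 12075243407/22381530276 = -146364425063/22381530276 ≈ -6.5395)
501114 - J = 501114 - 1*(-146364425063/22381530276) = 501114 + 146364425063/22381530276 = 11215844527152527/22381530276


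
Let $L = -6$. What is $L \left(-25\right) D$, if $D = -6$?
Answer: $-900$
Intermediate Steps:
$L \left(-25\right) D = \left(-6\right) \left(-25\right) \left(-6\right) = 150 \left(-6\right) = -900$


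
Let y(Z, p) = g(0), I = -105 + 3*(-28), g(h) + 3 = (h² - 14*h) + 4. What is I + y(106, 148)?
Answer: -188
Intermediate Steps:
g(h) = 1 + h² - 14*h (g(h) = -3 + ((h² - 14*h) + 4) = -3 + (4 + h² - 14*h) = 1 + h² - 14*h)
I = -189 (I = -105 - 84 = -189)
y(Z, p) = 1 (y(Z, p) = 1 + 0² - 14*0 = 1 + 0 + 0 = 1)
I + y(106, 148) = -189 + 1 = -188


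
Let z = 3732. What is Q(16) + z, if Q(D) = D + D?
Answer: 3764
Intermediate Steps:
Q(D) = 2*D
Q(16) + z = 2*16 + 3732 = 32 + 3732 = 3764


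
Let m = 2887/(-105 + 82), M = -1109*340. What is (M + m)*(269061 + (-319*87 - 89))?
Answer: -2092639230473/23 ≈ -9.0984e+10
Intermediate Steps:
M = -377060
m = -2887/23 (m = 2887/(-23) = 2887*(-1/23) = -2887/23 ≈ -125.52)
(M + m)*(269061 + (-319*87 - 89)) = (-377060 - 2887/23)*(269061 + (-319*87 - 89)) = -8675267*(269061 + (-27753 - 89))/23 = -8675267*(269061 - 27842)/23 = -8675267/23*241219 = -2092639230473/23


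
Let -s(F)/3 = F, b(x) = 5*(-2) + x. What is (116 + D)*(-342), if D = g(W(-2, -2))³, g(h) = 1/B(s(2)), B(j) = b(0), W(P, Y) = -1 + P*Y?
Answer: -19835829/500 ≈ -39672.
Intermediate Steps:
b(x) = -10 + x
s(F) = -3*F
B(j) = -10 (B(j) = -10 + 0 = -10)
g(h) = -⅒ (g(h) = 1/(-10) = -⅒)
D = -1/1000 (D = (-⅒)³ = -1/1000 ≈ -0.0010000)
(116 + D)*(-342) = (116 - 1/1000)*(-342) = (115999/1000)*(-342) = -19835829/500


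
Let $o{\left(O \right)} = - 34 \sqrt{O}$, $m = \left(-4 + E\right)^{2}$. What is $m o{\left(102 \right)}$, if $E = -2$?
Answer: $- 1224 \sqrt{102} \approx -12362.0$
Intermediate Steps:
$m = 36$ ($m = \left(-4 - 2\right)^{2} = \left(-6\right)^{2} = 36$)
$m o{\left(102 \right)} = 36 \left(- 34 \sqrt{102}\right) = - 1224 \sqrt{102}$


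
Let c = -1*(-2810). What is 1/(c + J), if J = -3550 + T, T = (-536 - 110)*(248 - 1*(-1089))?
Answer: -1/864442 ≈ -1.1568e-6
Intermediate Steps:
T = -863702 (T = -646*(248 + 1089) = -646*1337 = -863702)
c = 2810
J = -867252 (J = -3550 - 863702 = -867252)
1/(c + J) = 1/(2810 - 867252) = 1/(-864442) = -1/864442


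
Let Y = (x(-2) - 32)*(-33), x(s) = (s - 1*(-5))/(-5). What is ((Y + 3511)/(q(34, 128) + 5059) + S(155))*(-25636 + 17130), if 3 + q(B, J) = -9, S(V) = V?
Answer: -33465657654/25235 ≈ -1.3262e+6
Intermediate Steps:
x(s) = -1 - s/5 (x(s) = (s + 5)*(-⅕) = (5 + s)*(-⅕) = -1 - s/5)
q(B, J) = -12 (q(B, J) = -3 - 9 = -12)
Y = 5379/5 (Y = ((-1 - ⅕*(-2)) - 32)*(-33) = ((-1 + ⅖) - 32)*(-33) = (-⅗ - 32)*(-33) = -163/5*(-33) = 5379/5 ≈ 1075.8)
((Y + 3511)/(q(34, 128) + 5059) + S(155))*(-25636 + 17130) = ((5379/5 + 3511)/(-12 + 5059) + 155)*(-25636 + 17130) = ((22934/5)/5047 + 155)*(-8506) = ((22934/5)*(1/5047) + 155)*(-8506) = (22934/25235 + 155)*(-8506) = (3934359/25235)*(-8506) = -33465657654/25235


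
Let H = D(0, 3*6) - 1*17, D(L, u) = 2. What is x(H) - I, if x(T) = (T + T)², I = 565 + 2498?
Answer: -2163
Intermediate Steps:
I = 3063
H = -15 (H = 2 - 1*17 = 2 - 17 = -15)
x(T) = 4*T² (x(T) = (2*T)² = 4*T²)
x(H) - I = 4*(-15)² - 1*3063 = 4*225 - 3063 = 900 - 3063 = -2163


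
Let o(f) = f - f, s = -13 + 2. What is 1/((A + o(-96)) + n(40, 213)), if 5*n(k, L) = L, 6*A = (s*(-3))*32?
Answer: 5/1093 ≈ 0.0045746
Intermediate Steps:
s = -11
o(f) = 0
A = 176 (A = (-11*(-3)*32)/6 = (33*32)/6 = (1/6)*1056 = 176)
n(k, L) = L/5
1/((A + o(-96)) + n(40, 213)) = 1/((176 + 0) + (1/5)*213) = 1/(176 + 213/5) = 1/(1093/5) = 5/1093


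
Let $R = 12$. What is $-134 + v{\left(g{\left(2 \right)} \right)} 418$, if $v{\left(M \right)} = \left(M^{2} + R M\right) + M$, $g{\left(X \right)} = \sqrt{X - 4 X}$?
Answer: $-2642 + 5434 i \sqrt{6} \approx -2642.0 + 13311.0 i$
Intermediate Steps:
$g{\left(X \right)} = \sqrt{3} \sqrt{- X}$ ($g{\left(X \right)} = \sqrt{- 3 X} = \sqrt{3} \sqrt{- X}$)
$v{\left(M \right)} = M^{2} + 13 M$ ($v{\left(M \right)} = \left(M^{2} + 12 M\right) + M = M^{2} + 13 M$)
$-134 + v{\left(g{\left(2 \right)} \right)} 418 = -134 + \sqrt{3} \sqrt{\left(-1\right) 2} \left(13 + \sqrt{3} \sqrt{\left(-1\right) 2}\right) 418 = -134 + \sqrt{3} \sqrt{-2} \left(13 + \sqrt{3} \sqrt{-2}\right) 418 = -134 + \sqrt{3} i \sqrt{2} \left(13 + \sqrt{3} i \sqrt{2}\right) 418 = -134 + i \sqrt{6} \left(13 + i \sqrt{6}\right) 418 = -134 + 418 i \sqrt{6} \left(13 + i \sqrt{6}\right)$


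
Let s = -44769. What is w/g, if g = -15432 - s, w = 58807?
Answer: 8401/4191 ≈ 2.0045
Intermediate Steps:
g = 29337 (g = -15432 - 1*(-44769) = -15432 + 44769 = 29337)
w/g = 58807/29337 = 58807*(1/29337) = 8401/4191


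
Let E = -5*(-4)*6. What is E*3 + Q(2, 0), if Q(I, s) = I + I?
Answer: 364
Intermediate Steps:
Q(I, s) = 2*I
E = 120 (E = 20*6 = 120)
E*3 + Q(2, 0) = 120*3 + 2*2 = 360 + 4 = 364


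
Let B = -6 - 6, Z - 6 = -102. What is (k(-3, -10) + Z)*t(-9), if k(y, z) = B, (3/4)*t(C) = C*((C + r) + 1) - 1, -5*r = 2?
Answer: -53712/5 ≈ -10742.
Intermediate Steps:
r = -⅖ (r = -⅕*2 = -⅖ ≈ -0.40000)
Z = -96 (Z = 6 - 102 = -96)
t(C) = -4/3 + 4*C*(⅗ + C)/3 (t(C) = 4*(C*((C - ⅖) + 1) - 1)/3 = 4*(C*((-⅖ + C) + 1) - 1)/3 = 4*(C*(⅗ + C) - 1)/3 = 4*(-1 + C*(⅗ + C))/3 = -4/3 + 4*C*(⅗ + C)/3)
B = -12
k(y, z) = -12
(k(-3, -10) + Z)*t(-9) = (-12 - 96)*(-4/3 + (4/3)*(-9)² + (⅘)*(-9)) = -108*(-4/3 + (4/3)*81 - 36/5) = -108*(-4/3 + 108 - 36/5) = -108*1492/15 = -53712/5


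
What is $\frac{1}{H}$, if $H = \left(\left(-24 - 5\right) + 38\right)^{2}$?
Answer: $\frac{1}{81} \approx 0.012346$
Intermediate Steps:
$H = 81$ ($H = \left(-29 + 38\right)^{2} = 9^{2} = 81$)
$\frac{1}{H} = \frac{1}{81}$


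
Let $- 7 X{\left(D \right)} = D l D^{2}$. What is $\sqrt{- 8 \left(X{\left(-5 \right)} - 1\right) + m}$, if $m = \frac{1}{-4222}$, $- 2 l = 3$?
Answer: $\frac{5 \sqrt{7766111458}}{29554} \approx 14.909$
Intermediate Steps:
$l = - \frac{3}{2}$ ($l = \left(- \frac{1}{2}\right) 3 = - \frac{3}{2} \approx -1.5$)
$X{\left(D \right)} = \frac{3 D^{3}}{14}$ ($X{\left(D \right)} = - \frac{D \left(- \frac{3 D^{2}}{2}\right)}{7} = - \frac{\left(- \frac{3}{2}\right) D^{3}}{7} = \frac{3 D^{3}}{14}$)
$m = - \frac{1}{4222} \approx -0.00023685$
$\sqrt{- 8 \left(X{\left(-5 \right)} - 1\right) + m} = \sqrt{- 8 \left(\frac{3 \left(-5\right)^{3}}{14} - 1\right) - \frac{1}{4222}} = \sqrt{- 8 \left(\frac{3}{14} \left(-125\right) - 1\right) - \frac{1}{4222}} = \sqrt{- 8 \left(- \frac{375}{14} - 1\right) - \frac{1}{4222}} = \sqrt{\left(-8\right) \left(- \frac{389}{14}\right) - \frac{1}{4222}} = \sqrt{\frac{1556}{7} - \frac{1}{4222}} = \sqrt{\frac{6569425}{29554}} = \frac{5 \sqrt{7766111458}}{29554}$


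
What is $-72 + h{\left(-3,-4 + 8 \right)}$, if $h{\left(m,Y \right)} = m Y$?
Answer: $-84$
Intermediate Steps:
$h{\left(m,Y \right)} = Y m$
$-72 + h{\left(-3,-4 + 8 \right)} = -72 + \left(-4 + 8\right) \left(-3\right) = -72 + 4 \left(-3\right) = -72 - 12 = -84$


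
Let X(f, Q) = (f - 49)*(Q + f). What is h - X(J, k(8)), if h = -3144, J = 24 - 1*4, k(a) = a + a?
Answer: -2100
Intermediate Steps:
k(a) = 2*a
J = 20 (J = 24 - 4 = 20)
X(f, Q) = (-49 + f)*(Q + f)
h - X(J, k(8)) = -3144 - (20² - 98*8 - 49*20 + (2*8)*20) = -3144 - (400 - 49*16 - 980 + 16*20) = -3144 - (400 - 784 - 980 + 320) = -3144 - 1*(-1044) = -3144 + 1044 = -2100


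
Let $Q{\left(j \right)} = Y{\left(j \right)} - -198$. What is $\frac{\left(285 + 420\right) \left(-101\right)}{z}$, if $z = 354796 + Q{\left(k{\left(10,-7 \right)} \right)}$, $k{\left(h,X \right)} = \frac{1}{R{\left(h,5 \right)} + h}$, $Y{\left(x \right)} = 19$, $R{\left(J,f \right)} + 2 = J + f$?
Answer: $- \frac{71205}{355013} \approx -0.20057$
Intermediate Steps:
$R{\left(J,f \right)} = -2 + J + f$ ($R{\left(J,f \right)} = -2 + \left(J + f\right) = -2 + J + f$)
$k{\left(h,X \right)} = \frac{1}{3 + 2 h}$ ($k{\left(h,X \right)} = \frac{1}{\left(-2 + h + 5\right) + h} = \frac{1}{\left(3 + h\right) + h} = \frac{1}{3 + 2 h}$)
$Q{\left(j \right)} = 217$ ($Q{\left(j \right)} = 19 - -198 = 19 + 198 = 217$)
$z = 355013$ ($z = 354796 + 217 = 355013$)
$\frac{\left(285 + 420\right) \left(-101\right)}{z} = \frac{\left(285 + 420\right) \left(-101\right)}{355013} = 705 \left(-101\right) \frac{1}{355013} = \left(-71205\right) \frac{1}{355013} = - \frac{71205}{355013}$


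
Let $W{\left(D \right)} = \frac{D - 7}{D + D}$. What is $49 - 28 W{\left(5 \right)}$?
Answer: $\frac{273}{5} \approx 54.6$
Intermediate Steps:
$W{\left(D \right)} = \frac{-7 + D}{2 D}$
$49 - 28 W{\left(5 \right)} = 49 - 28 \frac{-7 + 5}{2 \cdot 5} = 49 - 28 \cdot \frac{1}{2} \cdot \frac{1}{5} \left(-2\right) = 49 - - \frac{28}{5} = 49 + \frac{28}{5} = \frac{273}{5}$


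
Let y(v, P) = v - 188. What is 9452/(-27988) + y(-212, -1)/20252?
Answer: -12663569/35425811 ≈ -0.35747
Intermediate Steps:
y(v, P) = -188 + v
9452/(-27988) + y(-212, -1)/20252 = 9452/(-27988) + (-188 - 212)/20252 = 9452*(-1/27988) - 400*1/20252 = -2363/6997 - 100/5063 = -12663569/35425811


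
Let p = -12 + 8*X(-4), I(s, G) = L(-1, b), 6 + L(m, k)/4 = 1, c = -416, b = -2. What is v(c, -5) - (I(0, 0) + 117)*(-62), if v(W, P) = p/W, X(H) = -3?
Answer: 625465/104 ≈ 6014.1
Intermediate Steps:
L(m, k) = -20 (L(m, k) = -24 + 4*1 = -24 + 4 = -20)
I(s, G) = -20
p = -36 (p = -12 + 8*(-3) = -12 - 24 = -36)
v(W, P) = -36/W
v(c, -5) - (I(0, 0) + 117)*(-62) = -36/(-416) - (-20 + 117)*(-62) = -36*(-1/416) - 97*(-62) = 9/104 - 1*(-6014) = 9/104 + 6014 = 625465/104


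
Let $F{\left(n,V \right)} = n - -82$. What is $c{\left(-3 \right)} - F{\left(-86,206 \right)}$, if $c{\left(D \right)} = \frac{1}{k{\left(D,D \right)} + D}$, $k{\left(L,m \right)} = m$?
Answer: $\frac{23}{6} \approx 3.8333$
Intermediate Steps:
$F{\left(n,V \right)} = 82 + n$ ($F{\left(n,V \right)} = n + 82 = 82 + n$)
$c{\left(D \right)} = \frac{1}{2 D}$ ($c{\left(D \right)} = \frac{1}{D + D} = \frac{1}{2 D}$)
$c{\left(-3 \right)} - F{\left(-86,206 \right)} = \frac{1}{2 \left(-3\right)} - \left(82 - 86\right) = \frac{1}{2} \left(- \frac{1}{3}\right) - -4 = - \frac{1}{6} + 4 = \frac{23}{6}$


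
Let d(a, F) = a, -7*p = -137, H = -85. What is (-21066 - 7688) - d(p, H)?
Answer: -201415/7 ≈ -28774.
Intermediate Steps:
p = 137/7 (p = -⅐*(-137) = 137/7 ≈ 19.571)
(-21066 - 7688) - d(p, H) = (-21066 - 7688) - 1*137/7 = -28754 - 137/7 = -201415/7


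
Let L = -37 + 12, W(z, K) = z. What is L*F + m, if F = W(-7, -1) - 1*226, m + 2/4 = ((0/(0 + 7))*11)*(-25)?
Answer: 11649/2 ≈ 5824.5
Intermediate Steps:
L = -25
m = -1/2 (m = -1/2 + ((0/(0 + 7))*11)*(-25) = -1/2 + ((0/7)*11)*(-25) = -1/2 + ((0*(1/7))*11)*(-25) = -1/2 + (0*11)*(-25) = -1/2 + 0*(-25) = -1/2 + 0 = -1/2 ≈ -0.50000)
F = -233 (F = -7 - 1*226 = -7 - 226 = -233)
L*F + m = -25*(-233) - 1/2 = 5825 - 1/2 = 11649/2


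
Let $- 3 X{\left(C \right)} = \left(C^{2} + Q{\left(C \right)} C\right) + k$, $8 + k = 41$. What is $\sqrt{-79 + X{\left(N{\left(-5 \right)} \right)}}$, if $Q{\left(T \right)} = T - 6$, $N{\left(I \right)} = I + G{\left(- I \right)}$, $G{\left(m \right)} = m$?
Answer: $3 i \sqrt{10} \approx 9.4868 i$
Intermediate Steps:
$k = 33$ ($k = -8 + 41 = 33$)
$N{\left(I \right)} = 0$ ($N{\left(I \right)} = I - I = 0$)
$Q{\left(T \right)} = -6 + T$ ($Q{\left(T \right)} = T - 6 = -6 + T$)
$X{\left(C \right)} = -11 - \frac{C^{2}}{3} - \frac{C \left(-6 + C\right)}{3}$ ($X{\left(C \right)} = - \frac{\left(C^{2} + \left(-6 + C\right) C\right) + 33}{3} = - \frac{\left(C^{2} + C \left(-6 + C\right)\right) + 33}{3} = - \frac{33 + C^{2} + C \left(-6 + C\right)}{3} = -11 - \frac{C^{2}}{3} - \frac{C \left(-6 + C\right)}{3}$)
$\sqrt{-79 + X{\left(N{\left(-5 \right)} \right)}} = \sqrt{-79 - \left(11 + \frac{2 \cdot 0^{2}}{3}\right)} = \sqrt{-79 - 11} = \sqrt{-90} = 3 i \sqrt{10}$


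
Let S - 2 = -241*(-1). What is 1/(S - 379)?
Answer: -1/136 ≈ -0.0073529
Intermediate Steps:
S = 243 (S = 2 - 241*(-1) = 2 + 241 = 243)
1/(S - 379) = 1/(243 - 379) = 1/(-136) = -1/136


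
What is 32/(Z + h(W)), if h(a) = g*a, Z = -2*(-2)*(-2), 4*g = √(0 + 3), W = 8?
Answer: -64/13 - 16*√3/13 ≈ -7.0548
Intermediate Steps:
g = √3/4 (g = √(0 + 3)/4 = √3/4 ≈ 0.43301)
Z = -8 (Z = 4*(-2) = -8)
h(a) = a*√3/4 (h(a) = (√3/4)*a = a*√3/4)
32/(Z + h(W)) = 32/(-8 + (¼)*8*√3) = 32/(-8 + 2*√3)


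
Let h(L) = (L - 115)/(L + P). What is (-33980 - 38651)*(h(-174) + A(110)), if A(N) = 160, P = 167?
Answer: -102337079/7 ≈ -1.4620e+7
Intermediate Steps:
h(L) = (-115 + L)/(167 + L) (h(L) = (L - 115)/(L + 167) = (-115 + L)/(167 + L))
(-33980 - 38651)*(h(-174) + A(110)) = (-33980 - 38651)*((-115 - 174)/(167 - 174) + 160) = -72631*(-289/(-7) + 160) = -72631*(-⅐*(-289) + 160) = -72631*(289/7 + 160) = -72631*1409/7 = -102337079/7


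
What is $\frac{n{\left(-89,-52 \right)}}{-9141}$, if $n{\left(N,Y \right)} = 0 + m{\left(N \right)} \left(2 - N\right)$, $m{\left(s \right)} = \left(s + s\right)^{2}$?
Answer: $- \frac{2883244}{9141} \approx -315.42$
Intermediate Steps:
$m{\left(s \right)} = 4 s^{2}$ ($m{\left(s \right)} = \left(2 s\right)^{2} = 4 s^{2}$)
$n{\left(N,Y \right)} = 4 N^{2} \left(2 - N\right)$ ($n{\left(N,Y \right)} = 0 + 4 N^{2} \left(2 - N\right) = 4 N^{2} \left(2 - N\right)$)
$\frac{n{\left(-89,-52 \right)}}{-9141} = \frac{4 \left(-89\right)^{2} \left(2 - -89\right)}{-9141} = 4 \cdot 7921 \left(2 + 89\right) \left(- \frac{1}{9141}\right) = 4 \cdot 7921 \cdot 91 \left(- \frac{1}{9141}\right) = 2883244 \left(- \frac{1}{9141}\right) = - \frac{2883244}{9141}$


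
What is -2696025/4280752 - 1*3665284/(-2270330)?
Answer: 4784652687659/4859359844080 ≈ 0.98463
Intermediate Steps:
-2696025/4280752 - 1*3665284/(-2270330) = -2696025*1/4280752 - 3665284*(-1/2270330) = -2696025/4280752 + 1832642/1135165 = 4784652687659/4859359844080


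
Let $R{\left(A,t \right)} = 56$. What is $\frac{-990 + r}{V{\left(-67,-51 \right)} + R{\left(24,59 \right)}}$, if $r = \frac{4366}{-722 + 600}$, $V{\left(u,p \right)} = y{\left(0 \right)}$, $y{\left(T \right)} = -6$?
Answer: $- \frac{62573}{3050} \approx -20.516$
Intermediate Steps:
$V{\left(u,p \right)} = -6$
$r = - \frac{2183}{61}$ ($r = \frac{4366}{-122} = 4366 \left(- \frac{1}{122}\right) = - \frac{2183}{61} \approx -35.787$)
$\frac{-990 + r}{V{\left(-67,-51 \right)} + R{\left(24,59 \right)}} = \frac{-990 - \frac{2183}{61}}{-6 + 56} = - \frac{62573}{61 \cdot 50} = \left(- \frac{62573}{61}\right) \frac{1}{50} = - \frac{62573}{3050}$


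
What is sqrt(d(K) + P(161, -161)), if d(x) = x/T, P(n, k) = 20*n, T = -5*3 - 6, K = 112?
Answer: 2*sqrt(7233)/3 ≈ 56.698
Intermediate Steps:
T = -21 (T = -15 - 6 = -21)
d(x) = -x/21 (d(x) = x/(-21) = x*(-1/21) = -x/21)
sqrt(d(K) + P(161, -161)) = sqrt(-1/21*112 + 20*161) = sqrt(-16/3 + 3220) = sqrt(9644/3) = 2*sqrt(7233)/3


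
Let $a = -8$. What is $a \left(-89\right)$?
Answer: $712$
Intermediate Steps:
$a \left(-89\right) = \left(-8\right) \left(-89\right) = 712$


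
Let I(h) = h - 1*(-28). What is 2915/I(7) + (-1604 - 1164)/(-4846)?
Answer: 1422297/16961 ≈ 83.857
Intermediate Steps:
I(h) = 28 + h (I(h) = h + 28 = 28 + h)
2915/I(7) + (-1604 - 1164)/(-4846) = 2915/(28 + 7) + (-1604 - 1164)/(-4846) = 2915/35 - 2768*(-1/4846) = 2915*(1/35) + 1384/2423 = 583/7 + 1384/2423 = 1422297/16961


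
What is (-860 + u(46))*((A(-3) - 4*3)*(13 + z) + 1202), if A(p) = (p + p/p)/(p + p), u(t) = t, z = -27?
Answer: -3334144/3 ≈ -1.1114e+6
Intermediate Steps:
A(p) = (1 + p)/(2*p) (A(p) = (p + 1)/((2*p)) = (1 + p)*(1/(2*p)) = (1 + p)/(2*p))
(-860 + u(46))*((A(-3) - 4*3)*(13 + z) + 1202) = (-860 + 46)*(((½)*(1 - 3)/(-3) - 4*3)*(13 - 27) + 1202) = -814*(((½)*(-⅓)*(-2) - 12)*(-14) + 1202) = -814*((⅓ - 12)*(-14) + 1202) = -814*(-35/3*(-14) + 1202) = -814*(490/3 + 1202) = -814*4096/3 = -3334144/3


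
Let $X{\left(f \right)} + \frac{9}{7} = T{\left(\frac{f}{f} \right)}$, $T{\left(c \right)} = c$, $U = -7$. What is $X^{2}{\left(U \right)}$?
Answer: $\frac{4}{49} \approx 0.081633$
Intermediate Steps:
$X{\left(f \right)} = - \frac{2}{7}$ ($X{\left(f \right)} = - \frac{9}{7} + \frac{f}{f} = - \frac{9}{7} + 1 = - \frac{2}{7}$)
$X^{2}{\left(U \right)} = \left(- \frac{2}{7}\right)^{2} = \frac{4}{49}$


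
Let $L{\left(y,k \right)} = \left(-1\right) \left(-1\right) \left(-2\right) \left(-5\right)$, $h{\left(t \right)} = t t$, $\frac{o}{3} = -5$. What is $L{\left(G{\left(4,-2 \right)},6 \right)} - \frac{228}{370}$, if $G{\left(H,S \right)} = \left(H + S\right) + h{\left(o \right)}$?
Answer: $\frac{1736}{185} \approx 9.3838$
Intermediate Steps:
$o = -15$ ($o = 3 \left(-5\right) = -15$)
$h{\left(t \right)} = t^{2}$
$G{\left(H,S \right)} = 225 + H + S$ ($G{\left(H,S \right)} = \left(H + S\right) + \left(-15\right)^{2} = \left(H + S\right) + 225 = 225 + H + S$)
$L{\left(y,k \right)} = 10$ ($L{\left(y,k \right)} = 1 \left(-2\right) \left(-5\right) = \left(-2\right) \left(-5\right) = 10$)
$L{\left(G{\left(4,-2 \right)},6 \right)} - \frac{228}{370} = 10 - \frac{228}{370} = 10 - 228 \cdot \frac{1}{370} = 10 - \frac{114}{185} = \frac{1736}{185}$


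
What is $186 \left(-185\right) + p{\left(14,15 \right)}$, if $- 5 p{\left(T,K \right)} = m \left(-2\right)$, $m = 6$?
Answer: $- \frac{172038}{5} \approx -34408.0$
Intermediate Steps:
$p{\left(T,K \right)} = \frac{12}{5}$ ($p{\left(T,K \right)} = - \frac{6 \left(-2\right)}{5} = \left(- \frac{1}{5}\right) \left(-12\right) = \frac{12}{5}$)
$186 \left(-185\right) + p{\left(14,15 \right)} = 186 \left(-185\right) + \frac{12}{5} = -34410 + \frac{12}{5} = - \frac{172038}{5}$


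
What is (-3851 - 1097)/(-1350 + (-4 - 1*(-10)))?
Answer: 1237/336 ≈ 3.6815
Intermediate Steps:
(-3851 - 1097)/(-1350 + (-4 - 1*(-10))) = -4948/(-1350 + (-4 + 10)) = -4948/(-1350 + 6) = -4948/(-1344) = -4948*(-1/1344) = 1237/336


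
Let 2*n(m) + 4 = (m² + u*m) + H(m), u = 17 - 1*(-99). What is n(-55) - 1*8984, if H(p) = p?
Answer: -10691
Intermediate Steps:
u = 116 (u = 17 + 99 = 116)
n(m) = -2 + m²/2 + 117*m/2 (n(m) = -2 + ((m² + 116*m) + m)/2 = -2 + (m² + 117*m)/2 = -2 + (m²/2 + 117*m/2) = -2 + m²/2 + 117*m/2)
n(-55) - 1*8984 = (-2 + (½)*(-55)² + (117/2)*(-55)) - 1*8984 = (-2 + (½)*3025 - 6435/2) - 8984 = (-2 + 3025/2 - 6435/2) - 8984 = -1707 - 8984 = -10691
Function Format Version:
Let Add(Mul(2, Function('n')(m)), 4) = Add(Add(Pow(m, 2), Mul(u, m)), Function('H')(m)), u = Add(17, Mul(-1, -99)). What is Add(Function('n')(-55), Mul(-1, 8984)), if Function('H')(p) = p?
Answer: -10691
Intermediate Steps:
u = 116 (u = Add(17, 99) = 116)
Function('n')(m) = Add(-2, Mul(Rational(1, 2), Pow(m, 2)), Mul(Rational(117, 2), m)) (Function('n')(m) = Add(-2, Mul(Rational(1, 2), Add(Add(Pow(m, 2), Mul(116, m)), m))) = Add(-2, Mul(Rational(1, 2), Add(Pow(m, 2), Mul(117, m)))) = Add(-2, Add(Mul(Rational(1, 2), Pow(m, 2)), Mul(Rational(117, 2), m))) = Add(-2, Mul(Rational(1, 2), Pow(m, 2)), Mul(Rational(117, 2), m)))
Add(Function('n')(-55), Mul(-1, 8984)) = Add(Add(-2, Mul(Rational(1, 2), Pow(-55, 2)), Mul(Rational(117, 2), -55)), Mul(-1, 8984)) = Add(Add(-2, Mul(Rational(1, 2), 3025), Rational(-6435, 2)), -8984) = Add(Add(-2, Rational(3025, 2), Rational(-6435, 2)), -8984) = Add(-1707, -8984) = -10691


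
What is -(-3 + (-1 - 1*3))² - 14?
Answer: -63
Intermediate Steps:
-(-3 + (-1 - 1*3))² - 14 = -(-3 + (-1 - 3))² - 14 = -(-3 - 4)² - 14 = -1*(-7)² - 14 = -1*49 - 14 = -49 - 14 = -63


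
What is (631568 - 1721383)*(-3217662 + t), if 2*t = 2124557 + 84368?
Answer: 4605993026185/2 ≈ 2.3030e+12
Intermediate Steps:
t = 2208925/2 (t = (2124557 + 84368)/2 = (½)*2208925 = 2208925/2 ≈ 1.1045e+6)
(631568 - 1721383)*(-3217662 + t) = (631568 - 1721383)*(-3217662 + 2208925/2) = -1089815*(-4226399/2) = 4605993026185/2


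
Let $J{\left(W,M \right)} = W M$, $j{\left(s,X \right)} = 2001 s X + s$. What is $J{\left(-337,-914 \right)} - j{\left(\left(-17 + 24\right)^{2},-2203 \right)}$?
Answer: $216309916$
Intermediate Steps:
$j{\left(s,X \right)} = s + 2001 X s$ ($j{\left(s,X \right)} = 2001 X s + s = s + 2001 X s$)
$J{\left(W,M \right)} = M W$
$J{\left(-337,-914 \right)} - j{\left(\left(-17 + 24\right)^{2},-2203 \right)} = \left(-914\right) \left(-337\right) - \left(-17 + 24\right)^{2} \left(1 + 2001 \left(-2203\right)\right) = 308018 - 7^{2} \left(1 - 4408203\right) = 308018 - 49 \left(-4408202\right) = 308018 - -216001898 = 308018 + 216001898 = 216309916$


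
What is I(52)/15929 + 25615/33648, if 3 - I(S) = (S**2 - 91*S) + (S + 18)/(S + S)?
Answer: 6192391079/6967726896 ≈ 0.88872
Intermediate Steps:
I(S) = 3 - S**2 + 91*S - (18 + S)/(2*S) (I(S) = 3 - ((S**2 - 91*S) + (S + 18)/(S + S)) = 3 - ((S**2 - 91*S) + (18 + S)/((2*S))) = 3 - ((S**2 - 91*S) + (18 + S)*(1/(2*S))) = 3 - ((S**2 - 91*S) + (18 + S)/(2*S)) = 3 - (S**2 - 91*S + (18 + S)/(2*S)) = 3 + (-S**2 + 91*S - (18 + S)/(2*S)) = 3 - S**2 + 91*S - (18 + S)/(2*S))
I(52)/15929 + 25615/33648 = (5/2 - 1*52**2 - 9/52 + 91*52)/15929 + 25615/33648 = (5/2 - 1*2704 - 9*1/52 + 4732)*(1/15929) + 25615*(1/33648) = (5/2 - 2704 - 9/52 + 4732)*(1/15929) + 25615/33648 = (105577/52)*(1/15929) + 25615/33648 = 105577/828308 + 25615/33648 = 6192391079/6967726896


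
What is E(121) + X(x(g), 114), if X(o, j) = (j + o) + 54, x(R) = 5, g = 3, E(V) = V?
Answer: 294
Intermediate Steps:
X(o, j) = 54 + j + o
E(121) + X(x(g), 114) = 121 + (54 + 114 + 5) = 121 + 173 = 294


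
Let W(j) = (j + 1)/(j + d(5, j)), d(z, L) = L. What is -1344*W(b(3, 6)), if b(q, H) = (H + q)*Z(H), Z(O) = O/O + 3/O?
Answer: -6496/9 ≈ -721.78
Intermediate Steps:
Z(O) = 1 + 3/O
b(q, H) = (3 + H)*(H + q)/H (b(q, H) = (H + q)*((3 + H)/H) = (3 + H)*(H + q)/H)
W(j) = (1 + j)/(2*j) (W(j) = (j + 1)/(j + j) = (1 + j)/((2*j)) = (1 + j)*(1/(2*j)) = (1 + j)/(2*j))
-1344*W(b(3, 6)) = -672*(1 + (3 + 6)*(6 + 3)/6)/((3 + 6)*(6 + 3)/6) = -672*(1 + (1/6)*9*9)/((1/6)*9*9) = -672*(1 + 27/2)/27/2 = -672*2*29/(27*2) = -1344*29/54 = -6496/9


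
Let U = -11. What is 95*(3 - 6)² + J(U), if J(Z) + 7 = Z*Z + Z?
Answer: 958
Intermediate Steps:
J(Z) = -7 + Z + Z² (J(Z) = -7 + (Z*Z + Z) = -7 + (Z² + Z) = -7 + (Z + Z²) = -7 + Z + Z²)
95*(3 - 6)² + J(U) = 95*(3 - 6)² + (-7 - 11 + (-11)²) = 95*(-3)² + (-7 - 11 + 121) = 95*9 + 103 = 855 + 103 = 958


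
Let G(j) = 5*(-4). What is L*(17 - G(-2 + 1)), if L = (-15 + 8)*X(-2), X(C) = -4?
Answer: 1036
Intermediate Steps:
G(j) = -20
L = 28 (L = (-15 + 8)*(-4) = -7*(-4) = 28)
L*(17 - G(-2 + 1)) = 28*(17 - 1*(-20)) = 28*(17 + 20) = 28*37 = 1036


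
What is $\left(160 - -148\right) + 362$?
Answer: $670$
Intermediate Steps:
$\left(160 - -148\right) + 362 = \left(160 + 148\right) + 362 = 308 + 362 = 670$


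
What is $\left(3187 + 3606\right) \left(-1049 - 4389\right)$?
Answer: $-36940334$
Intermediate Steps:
$\left(3187 + 3606\right) \left(-1049 - 4389\right) = 6793 \left(-5438\right) = -36940334$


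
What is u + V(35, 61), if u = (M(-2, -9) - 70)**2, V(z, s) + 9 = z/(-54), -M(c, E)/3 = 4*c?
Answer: 113743/54 ≈ 2106.4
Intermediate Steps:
M(c, E) = -12*c
V(z, s) = -9 - z/54 (V(z, s) = -9 + z/(-54) = -9 + z*(-1/54) = -9 - z/54)
u = 2116 (u = (-12*(-2) - 70)**2 = (24 - 70)**2 = (-46)**2 = 2116)
u + V(35, 61) = 2116 + (-9 - 1/54*35) = 2116 + (-9 - 35/54) = 2116 - 521/54 = 113743/54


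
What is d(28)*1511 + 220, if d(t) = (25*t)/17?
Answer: 1061440/17 ≈ 62438.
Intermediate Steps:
d(t) = 25*t/17 (d(t) = (25*t)*(1/17) = 25*t/17)
d(28)*1511 + 220 = ((25/17)*28)*1511 + 220 = (700/17)*1511 + 220 = 1057700/17 + 220 = 1061440/17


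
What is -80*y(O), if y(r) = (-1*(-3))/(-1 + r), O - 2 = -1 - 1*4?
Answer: 60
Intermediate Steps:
O = -3 (O = 2 + (-1 - 1*4) = 2 + (-1 - 4) = 2 - 5 = -3)
y(r) = 3/(-1 + r)
-80*y(O) = -240/(-1 - 3) = -240/(-4) = -240*(-1)/4 = -80*(-¾) = 60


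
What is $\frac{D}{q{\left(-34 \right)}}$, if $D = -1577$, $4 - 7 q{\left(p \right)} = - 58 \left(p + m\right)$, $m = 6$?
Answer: $\frac{11039}{1620} \approx 6.8142$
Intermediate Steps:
$q{\left(p \right)} = \frac{352}{7} + \frac{58 p}{7}$ ($q{\left(p \right)} = \frac{4}{7} - \frac{\left(-58\right) \left(p + 6\right)}{7} = \frac{4}{7} - \frac{\left(-58\right) \left(6 + p\right)}{7} = \frac{4}{7} - \frac{-348 - 58 p}{7} = \frac{4}{7} + \left(\frac{348}{7} + \frac{58 p}{7}\right) = \frac{352}{7} + \frac{58 p}{7}$)
$\frac{D}{q{\left(-34 \right)}} = - \frac{1577}{\frac{352}{7} + \frac{58}{7} \left(-34\right)} = - \frac{1577}{\frac{352}{7} - \frac{1972}{7}} = - \frac{1577}{- \frac{1620}{7}} = \left(-1577\right) \left(- \frac{7}{1620}\right) = \frac{11039}{1620}$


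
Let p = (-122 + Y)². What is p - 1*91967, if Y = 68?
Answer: -89051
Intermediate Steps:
p = 2916 (p = (-122 + 68)² = (-54)² = 2916)
p - 1*91967 = 2916 - 1*91967 = 2916 - 91967 = -89051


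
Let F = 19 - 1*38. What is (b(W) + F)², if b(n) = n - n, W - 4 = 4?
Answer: 361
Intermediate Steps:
F = -19 (F = 19 - 38 = -19)
W = 8 (W = 4 + 4 = 8)
b(n) = 0
(b(W) + F)² = (0 - 19)² = (-19)² = 361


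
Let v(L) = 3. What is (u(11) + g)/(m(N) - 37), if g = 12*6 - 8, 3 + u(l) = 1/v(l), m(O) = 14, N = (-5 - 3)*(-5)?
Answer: -8/3 ≈ -2.6667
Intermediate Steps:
N = 40 (N = -8*(-5) = 40)
u(l) = -8/3 (u(l) = -3 + 1/3 = -3 + ⅓ = -8/3)
g = 64 (g = 72 - 8 = 64)
(u(11) + g)/(m(N) - 37) = (-8/3 + 64)/(14 - 37) = (184/3)/(-23) = (184/3)*(-1/23) = -8/3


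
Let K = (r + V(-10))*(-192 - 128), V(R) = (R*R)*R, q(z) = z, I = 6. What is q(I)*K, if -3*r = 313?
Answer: 2120320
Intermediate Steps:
r = -313/3 (r = -⅓*313 = -313/3 ≈ -104.33)
V(R) = R³ (V(R) = R²*R = R³)
K = 1060160/3 (K = (-313/3 + (-10)³)*(-192 - 128) = (-313/3 - 1000)*(-320) = -3313/3*(-320) = 1060160/3 ≈ 3.5339e+5)
q(I)*K = 6*(1060160/3) = 2120320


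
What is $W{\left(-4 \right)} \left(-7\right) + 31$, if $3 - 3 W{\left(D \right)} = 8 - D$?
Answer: $52$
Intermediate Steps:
$W{\left(D \right)} = - \frac{5}{3} + \frac{D}{3}$ ($W{\left(D \right)} = 1 - \frac{8 - D}{3} = 1 + \left(- \frac{8}{3} + \frac{D}{3}\right) = - \frac{5}{3} + \frac{D}{3}$)
$W{\left(-4 \right)} \left(-7\right) + 31 = \left(- \frac{5}{3} + \frac{1}{3} \left(-4\right)\right) \left(-7\right) + 31 = \left(- \frac{5}{3} - \frac{4}{3}\right) \left(-7\right) + 31 = \left(-3\right) \left(-7\right) + 31 = 21 + 31 = 52$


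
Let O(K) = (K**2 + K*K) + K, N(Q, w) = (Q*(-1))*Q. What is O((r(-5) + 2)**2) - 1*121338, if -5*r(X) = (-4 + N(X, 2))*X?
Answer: 942273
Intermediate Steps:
N(Q, w) = -Q**2 (N(Q, w) = (-Q)*Q = -Q**2)
r(X) = -X*(-4 - X**2)/5 (r(X) = -(-4 - X**2)*X/5 = -X*(-4 - X**2)/5)
O(K) = K + 2*K**2 (O(K) = (K**2 + K**2) + K = 2*K**2 + K = K + 2*K**2)
O((r(-5) + 2)**2) - 1*121338 = ((1/5)*(-5)*(4 + (-5)**2) + 2)**2*(1 + 2*((1/5)*(-5)*(4 + (-5)**2) + 2)**2) - 1*121338 = ((1/5)*(-5)*(4 + 25) + 2)**2*(1 + 2*((1/5)*(-5)*(4 + 25) + 2)**2) - 121338 = ((1/5)*(-5)*29 + 2)**2*(1 + 2*((1/5)*(-5)*29 + 2)**2) - 121338 = (-29 + 2)**2*(1 + 2*(-29 + 2)**2) - 121338 = (-27)**2*(1 + 2*(-27)**2) - 121338 = 729*(1 + 2*729) - 121338 = 729*(1 + 1458) - 121338 = 729*1459 - 121338 = 1063611 - 121338 = 942273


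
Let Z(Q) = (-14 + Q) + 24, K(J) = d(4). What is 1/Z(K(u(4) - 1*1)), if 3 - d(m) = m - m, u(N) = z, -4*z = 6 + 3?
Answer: 1/13 ≈ 0.076923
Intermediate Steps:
z = -9/4 (z = -(6 + 3)/4 = -¼*9 = -9/4 ≈ -2.2500)
u(N) = -9/4
d(m) = 3 (d(m) = 3 - (m - m) = 3 - 1*0 = 3 + 0 = 3)
K(J) = 3
Z(Q) = 10 + Q
1/Z(K(u(4) - 1*1)) = 1/(10 + 3) = 1/13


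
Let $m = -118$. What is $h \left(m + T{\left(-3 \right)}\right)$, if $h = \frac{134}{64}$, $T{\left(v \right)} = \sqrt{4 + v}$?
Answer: $- \frac{7839}{32} \approx -244.97$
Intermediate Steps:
$h = \frac{67}{32}$ ($h = 134 \cdot \frac{1}{64} = \frac{67}{32} \approx 2.0938$)
$h \left(m + T{\left(-3 \right)}\right) = \frac{67 \left(-118 + \sqrt{4 - 3}\right)}{32} = \frac{67 \left(-118 + \sqrt{1}\right)}{32} = \frac{67 \left(-118 + 1\right)}{32} = \frac{67}{32} \left(-117\right) = - \frac{7839}{32}$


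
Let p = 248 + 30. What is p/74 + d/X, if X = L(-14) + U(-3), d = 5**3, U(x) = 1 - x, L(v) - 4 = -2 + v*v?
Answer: 32703/7474 ≈ 4.3756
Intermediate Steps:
L(v) = 2 + v**2 (L(v) = 4 + (-2 + v*v) = 4 + (-2 + v**2) = 2 + v**2)
d = 125
p = 278
X = 202 (X = (2 + (-14)**2) + (1 - 1*(-3)) = (2 + 196) + (1 + 3) = 198 + 4 = 202)
p/74 + d/X = 278/74 + 125/202 = 278*(1/74) + 125*(1/202) = 139/37 + 125/202 = 32703/7474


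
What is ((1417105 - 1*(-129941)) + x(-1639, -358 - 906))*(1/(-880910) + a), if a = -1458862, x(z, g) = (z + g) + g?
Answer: -1982794109720548059/880910 ≈ -2.2508e+12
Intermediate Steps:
x(z, g) = z + 2*g (x(z, g) = (g + z) + g = z + 2*g)
((1417105 - 1*(-129941)) + x(-1639, -358 - 906))*(1/(-880910) + a) = ((1417105 - 1*(-129941)) + (-1639 + 2*(-358 - 906)))*(1/(-880910) - 1458862) = ((1417105 + 129941) + (-1639 + 2*(-1264)))*(-1/880910 - 1458862) = (1547046 + (-1639 - 2528))*(-1285126124421/880910) = (1547046 - 4167)*(-1285126124421/880910) = 1542879*(-1285126124421/880910) = -1982794109720548059/880910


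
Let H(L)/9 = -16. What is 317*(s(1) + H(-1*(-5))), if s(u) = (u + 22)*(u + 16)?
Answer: 78299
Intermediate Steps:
H(L) = -144 (H(L) = 9*(-16) = -144)
s(u) = (16 + u)*(22 + u) (s(u) = (22 + u)*(16 + u) = (16 + u)*(22 + u))
317*(s(1) + H(-1*(-5))) = 317*((352 + 1² + 38*1) - 144) = 317*((352 + 1 + 38) - 144) = 317*(391 - 144) = 317*247 = 78299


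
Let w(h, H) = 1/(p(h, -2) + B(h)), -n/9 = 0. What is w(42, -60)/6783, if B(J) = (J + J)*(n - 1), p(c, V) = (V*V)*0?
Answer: -1/569772 ≈ -1.7551e-6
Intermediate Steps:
n = 0 (n = -9*0 = 0)
p(c, V) = 0 (p(c, V) = V**2*0 = 0)
B(J) = -2*J (B(J) = (J + J)*(0 - 1) = (2*J)*(-1) = -2*J)
w(h, H) = -1/(2*h) (w(h, H) = 1/(0 - 2*h) = 1/(-2*h) = -1/(2*h))
w(42, -60)/6783 = -1/2/42/6783 = -1/2*1/42*(1/6783) = -1/84*1/6783 = -1/569772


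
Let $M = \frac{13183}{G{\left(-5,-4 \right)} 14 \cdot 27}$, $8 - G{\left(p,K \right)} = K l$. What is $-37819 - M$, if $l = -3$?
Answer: $- \frac{57169145}{1512} \approx -37810.0$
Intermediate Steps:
$G{\left(p,K \right)} = 8 + 3 K$ ($G{\left(p,K \right)} = 8 - K \left(-3\right) = 8 - - 3 K = 8 + 3 K$)
$M = - \frac{13183}{1512}$ ($M = \frac{13183}{\left(8 + 3 \left(-4\right)\right) 14 \cdot 27} = \frac{13183}{\left(8 - 12\right) 14 \cdot 27} = \frac{13183}{\left(-4\right) 14 \cdot 27} = \frac{13183}{\left(-56\right) 27} = \frac{13183}{-1512} = 13183 \left(- \frac{1}{1512}\right) = - \frac{13183}{1512} \approx -8.7189$)
$-37819 - M = -37819 - - \frac{13183}{1512} = -37819 + \frac{13183}{1512} = - \frac{57169145}{1512}$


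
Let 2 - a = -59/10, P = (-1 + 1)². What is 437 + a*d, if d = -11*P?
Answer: 437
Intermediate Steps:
P = 0 (P = 0² = 0)
a = 79/10 (a = 2 - (-59)/10 = 2 - 1*(-59/10) = 2 + 59/10 = 79/10 ≈ 7.9000)
d = 0 (d = -11*0 = 0)
437 + a*d = 437 + (79/10)*0 = 437 + 0 = 437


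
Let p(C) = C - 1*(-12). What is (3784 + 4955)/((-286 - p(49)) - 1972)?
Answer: -2913/773 ≈ -3.7684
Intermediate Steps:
p(C) = 12 + C (p(C) = C + 12 = 12 + C)
(3784 + 4955)/((-286 - p(49)) - 1972) = (3784 + 4955)/((-286 - (12 + 49)) - 1972) = 8739/((-286 - 1*61) - 1972) = 8739/((-286 - 61) - 1972) = 8739/(-347 - 1972) = 8739/(-2319) = 8739*(-1/2319) = -2913/773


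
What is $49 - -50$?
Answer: $99$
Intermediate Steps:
$49 - -50 = 49 + 50 = 99$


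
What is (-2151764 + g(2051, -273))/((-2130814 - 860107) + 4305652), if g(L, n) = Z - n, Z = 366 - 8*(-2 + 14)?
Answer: -2151221/1314731 ≈ -1.6362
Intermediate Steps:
Z = 270 (Z = 366 - 8*12 = 366 - 1*96 = 366 - 96 = 270)
g(L, n) = 270 - n
(-2151764 + g(2051, -273))/((-2130814 - 860107) + 4305652) = (-2151764 + (270 - 1*(-273)))/((-2130814 - 860107) + 4305652) = (-2151764 + (270 + 273))/(-2990921 + 4305652) = (-2151764 + 543)/1314731 = -2151221*1/1314731 = -2151221/1314731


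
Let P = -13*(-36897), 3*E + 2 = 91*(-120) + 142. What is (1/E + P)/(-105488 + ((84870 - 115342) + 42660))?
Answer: -1723581859/335258000 ≈ -5.1411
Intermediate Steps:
E = -10780/3 (E = -⅔ + (91*(-120) + 142)/3 = -⅔ + (-10920 + 142)/3 = -⅔ + (⅓)*(-10778) = -⅔ - 10778/3 = -10780/3 ≈ -3593.3)
P = 479661
(1/E + P)/(-105488 + ((84870 - 115342) + 42660)) = (1/(-10780/3) + 479661)/(-105488 + ((84870 - 115342) + 42660)) = (-3/10780 + 479661)/(-105488 + (-30472 + 42660)) = 5170745577/(10780*(-105488 + 12188)) = (5170745577/10780)/(-93300) = (5170745577/10780)*(-1/93300) = -1723581859/335258000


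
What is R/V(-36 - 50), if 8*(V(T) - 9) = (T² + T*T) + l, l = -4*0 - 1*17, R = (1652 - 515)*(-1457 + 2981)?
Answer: 4620768/4949 ≈ 933.68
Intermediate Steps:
R = 1732788 (R = 1137*1524 = 1732788)
l = -17 (l = 0 - 17 = -17)
V(T) = 55/8 + T²/4 (V(T) = 9 + ((T² + T*T) - 17)/8 = 9 + ((T² + T²) - 17)/8 = 9 + (2*T² - 17)/8 = 9 + (-17 + 2*T²)/8 = 9 + (-17/8 + T²/4) = 55/8 + T²/4)
R/V(-36 - 50) = 1732788/(55/8 + (-36 - 50)²/4) = 1732788/(55/8 + (¼)*(-86)²) = 1732788/(55/8 + (¼)*7396) = 1732788/(55/8 + 1849) = 1732788/(14847/8) = 1732788*(8/14847) = 4620768/4949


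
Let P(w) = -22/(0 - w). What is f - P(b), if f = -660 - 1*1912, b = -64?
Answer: -82293/32 ≈ -2571.7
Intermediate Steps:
P(w) = 22/w (P(w) = -22*(-1/w) = -(-22)/w = 22/w)
f = -2572 (f = -660 - 1912 = -2572)
f - P(b) = -2572 - 22/(-64) = -2572 - 22*(-1)/64 = -2572 - 1*(-11/32) = -2572 + 11/32 = -82293/32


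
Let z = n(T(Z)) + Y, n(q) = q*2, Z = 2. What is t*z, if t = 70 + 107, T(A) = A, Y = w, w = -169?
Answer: -29205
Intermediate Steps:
Y = -169
n(q) = 2*q
t = 177
z = -165 (z = 2*2 - 169 = 4 - 169 = -165)
t*z = 177*(-165) = -29205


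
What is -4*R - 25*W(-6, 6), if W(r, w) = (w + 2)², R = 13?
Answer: -1652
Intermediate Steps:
W(r, w) = (2 + w)²
-4*R - 25*W(-6, 6) = -4*13 - 25*(2 + 6)² = -52 - 25*8² = -52 - 25*64 = -52 - 1600 = -1652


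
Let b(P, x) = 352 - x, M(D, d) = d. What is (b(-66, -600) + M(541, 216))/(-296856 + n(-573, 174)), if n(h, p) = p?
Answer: -584/148341 ≈ -0.0039369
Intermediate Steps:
(b(-66, -600) + M(541, 216))/(-296856 + n(-573, 174)) = ((352 - 1*(-600)) + 216)/(-296856 + 174) = ((352 + 600) + 216)/(-296682) = (952 + 216)*(-1/296682) = 1168*(-1/296682) = -584/148341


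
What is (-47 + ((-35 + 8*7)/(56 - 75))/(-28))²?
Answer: 12737761/5776 ≈ 2205.3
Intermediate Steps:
(-47 + ((-35 + 8*7)/(56 - 75))/(-28))² = (-47 + ((-35 + 56)/(-19))*(-1/28))² = (-47 + (21*(-1/19))*(-1/28))² = (-47 - 21/19*(-1/28))² = (-47 + 3/76)² = (-3569/76)² = 12737761/5776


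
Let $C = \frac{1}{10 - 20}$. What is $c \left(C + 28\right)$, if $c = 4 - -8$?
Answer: $\frac{1674}{5} \approx 334.8$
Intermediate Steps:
$c = 12$ ($c = 4 + 8 = 12$)
$C = - \frac{1}{10}$ ($C = \frac{1}{10 - 20} = \frac{1}{-10} = - \frac{1}{10} \approx -0.1$)
$c \left(C + 28\right) = 12 \left(- \frac{1}{10} + 28\right) = 12 \cdot \frac{279}{10} = \frac{1674}{5}$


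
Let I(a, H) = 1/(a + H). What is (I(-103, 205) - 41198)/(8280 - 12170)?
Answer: 840439/79356 ≈ 10.591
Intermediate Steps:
I(a, H) = 1/(H + a)
(I(-103, 205) - 41198)/(8280 - 12170) = (1/(205 - 103) - 41198)/(8280 - 12170) = (1/102 - 41198)/(-3890) = (1/102 - 41198)*(-1/3890) = -4202195/102*(-1/3890) = 840439/79356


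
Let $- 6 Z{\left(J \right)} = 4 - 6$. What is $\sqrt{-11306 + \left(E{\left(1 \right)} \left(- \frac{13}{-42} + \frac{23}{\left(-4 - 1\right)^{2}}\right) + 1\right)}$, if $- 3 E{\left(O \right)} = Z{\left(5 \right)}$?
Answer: $\frac{i \sqrt{4487008722}}{630} \approx 106.33 i$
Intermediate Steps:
$Z{\left(J \right)} = \frac{1}{3}$ ($Z{\left(J \right)} = - \frac{4 - 6}{6} = \left(- \frac{1}{6}\right) \left(-2\right) = \frac{1}{3}$)
$E{\left(O \right)} = - \frac{1}{9}$ ($E{\left(O \right)} = \left(- \frac{1}{3}\right) \frac{1}{3} = - \frac{1}{9}$)
$\sqrt{-11306 + \left(E{\left(1 \right)} \left(- \frac{13}{-42} + \frac{23}{\left(-4 - 1\right)^{2}}\right) + 1\right)} = \sqrt{-11306 + \left(- \frac{- \frac{13}{-42} + \frac{23}{\left(-4 - 1\right)^{2}}}{9} + 1\right)} = \sqrt{-11306 + \left(- \frac{\left(-13\right) \left(- \frac{1}{42}\right) + \frac{23}{\left(-5\right)^{2}}}{9} + 1\right)} = \sqrt{-11306 + \left(- \frac{\frac{13}{42} + \frac{23}{25}}{9} + 1\right)} = \sqrt{-11306 + \left(\left(- \frac{1}{9}\right) \frac{1291}{1050} + 1\right)} = \sqrt{-11306 + \left(- \frac{1291}{9450} + 1\right)} = \sqrt{-11306 + \frac{8159}{9450}} = \sqrt{- \frac{106833541}{9450}} = \frac{i \sqrt{4487008722}}{630}$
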